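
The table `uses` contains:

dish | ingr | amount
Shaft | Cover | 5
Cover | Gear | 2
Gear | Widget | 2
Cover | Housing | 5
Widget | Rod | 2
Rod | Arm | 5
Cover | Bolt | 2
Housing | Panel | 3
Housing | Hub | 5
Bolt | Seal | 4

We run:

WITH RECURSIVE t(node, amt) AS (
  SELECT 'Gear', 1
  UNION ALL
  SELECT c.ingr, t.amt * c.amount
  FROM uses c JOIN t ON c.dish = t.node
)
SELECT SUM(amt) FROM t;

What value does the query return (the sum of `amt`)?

Base: (Gear, amt=1).
Iteration 1: components of {Gear} -> Widget = 1*2 = 2.
Iteration 2: components of {Widget} -> Rod = 2*2 = 4.
Iteration 3: components of {Rod} -> Arm = 4*5 = 20.
Iteration 4: no further components; recursion stops.
SUM(amt) = 1 + 2 + 4 + 20 = 27.

27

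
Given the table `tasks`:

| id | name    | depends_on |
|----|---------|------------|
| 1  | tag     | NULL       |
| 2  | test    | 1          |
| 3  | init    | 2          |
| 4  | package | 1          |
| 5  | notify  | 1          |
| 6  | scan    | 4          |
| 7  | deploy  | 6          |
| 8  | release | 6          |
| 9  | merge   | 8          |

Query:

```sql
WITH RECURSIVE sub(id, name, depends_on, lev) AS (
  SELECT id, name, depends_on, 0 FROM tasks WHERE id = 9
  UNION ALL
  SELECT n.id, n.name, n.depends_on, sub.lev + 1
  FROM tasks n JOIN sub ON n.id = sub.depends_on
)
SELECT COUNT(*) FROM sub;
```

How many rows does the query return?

Base: id=9 (merge), depends_on=8, lev 0.
Iteration 1: join on id=8 -> release (id 8, depends_on=6, lev 1).
Iteration 2: join on id=6 -> scan (id 6, depends_on=4, lev 2).
Iteration 3: join on id=4 -> package (id 4, depends_on=1, lev 3).
Iteration 4: join on id=1 -> tag (id 1, depends_on=NULL, lev 4).
Iteration 5: depends_on is NULL; no match; recursion stops.
Total rows emitted: 5.

5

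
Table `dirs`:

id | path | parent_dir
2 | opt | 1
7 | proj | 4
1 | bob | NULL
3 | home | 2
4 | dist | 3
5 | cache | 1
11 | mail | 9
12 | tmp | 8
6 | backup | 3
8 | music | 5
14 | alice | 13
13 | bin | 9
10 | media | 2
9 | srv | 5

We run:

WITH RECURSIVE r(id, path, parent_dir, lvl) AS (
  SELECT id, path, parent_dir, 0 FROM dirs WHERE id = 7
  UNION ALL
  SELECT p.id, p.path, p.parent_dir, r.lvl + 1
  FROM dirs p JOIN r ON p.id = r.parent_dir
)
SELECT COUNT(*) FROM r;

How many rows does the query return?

5

Base: id=7 (proj), parent_dir=4, lvl 0.
Iteration 1: join on id=4 -> dist (id 4, parent_dir=3, lvl 1).
Iteration 2: join on id=3 -> home (id 3, parent_dir=2, lvl 2).
Iteration 3: join on id=2 -> opt (id 2, parent_dir=1, lvl 3).
Iteration 4: join on id=1 -> bob (id 1, parent_dir=NULL, lvl 4).
Iteration 5: parent_dir is NULL; no match; recursion stops.
Total rows emitted: 5.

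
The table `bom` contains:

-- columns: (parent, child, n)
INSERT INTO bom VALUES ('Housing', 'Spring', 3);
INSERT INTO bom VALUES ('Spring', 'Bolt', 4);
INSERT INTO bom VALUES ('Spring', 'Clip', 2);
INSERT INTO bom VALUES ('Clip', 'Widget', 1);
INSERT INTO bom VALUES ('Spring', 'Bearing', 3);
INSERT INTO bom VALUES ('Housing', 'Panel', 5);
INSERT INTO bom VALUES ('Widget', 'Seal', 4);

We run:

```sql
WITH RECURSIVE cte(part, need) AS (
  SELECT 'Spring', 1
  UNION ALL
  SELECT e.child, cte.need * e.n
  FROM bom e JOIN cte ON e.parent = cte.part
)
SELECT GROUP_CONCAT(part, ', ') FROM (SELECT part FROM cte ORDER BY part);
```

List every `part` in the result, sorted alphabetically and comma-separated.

Bearing, Bolt, Clip, Seal, Spring, Widget

Base: (Spring, need=1).
Iteration 1: components of {Spring} -> Bearing = 1*3 = 3, Bolt = 1*4 = 4, Clip = 1*2 = 2.
Iteration 2: components of {Bearing,Bolt,Clip} -> Widget = 2*1 = 2.
Iteration 3: components of {Widget} -> Seal = 2*4 = 8.
Iteration 4: no further components; recursion stops.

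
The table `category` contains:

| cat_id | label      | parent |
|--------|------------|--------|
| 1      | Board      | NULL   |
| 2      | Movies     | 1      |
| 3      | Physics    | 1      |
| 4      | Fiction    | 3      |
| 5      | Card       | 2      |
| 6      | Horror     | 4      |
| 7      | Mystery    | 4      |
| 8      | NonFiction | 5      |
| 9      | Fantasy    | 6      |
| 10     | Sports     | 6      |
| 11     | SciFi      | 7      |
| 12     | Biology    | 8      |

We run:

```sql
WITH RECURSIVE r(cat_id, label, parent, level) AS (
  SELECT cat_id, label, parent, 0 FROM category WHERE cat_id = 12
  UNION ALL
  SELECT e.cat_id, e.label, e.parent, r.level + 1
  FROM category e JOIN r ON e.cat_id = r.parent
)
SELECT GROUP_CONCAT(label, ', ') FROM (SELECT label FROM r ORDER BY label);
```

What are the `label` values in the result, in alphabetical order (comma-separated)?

Base: cat_id=12 (Biology), parent=8, level 0.
Iteration 1: join on cat_id=8 -> NonFiction (id 8, parent=5, level 1).
Iteration 2: join on cat_id=5 -> Card (id 5, parent=2, level 2).
Iteration 3: join on cat_id=2 -> Movies (id 2, parent=1, level 3).
Iteration 4: join on cat_id=1 -> Board (id 1, parent=NULL, level 4).
Iteration 5: parent is NULL; no match; recursion stops.

Biology, Board, Card, Movies, NonFiction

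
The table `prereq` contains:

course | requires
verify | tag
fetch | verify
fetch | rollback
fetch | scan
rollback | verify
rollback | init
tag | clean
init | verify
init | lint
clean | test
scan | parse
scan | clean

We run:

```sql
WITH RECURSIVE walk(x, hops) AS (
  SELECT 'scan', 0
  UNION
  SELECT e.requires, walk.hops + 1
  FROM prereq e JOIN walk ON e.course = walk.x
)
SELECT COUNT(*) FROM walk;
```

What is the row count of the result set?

Base: (scan, hops=0).
Iteration 1: edges from {scan} -> (clean, hops=1), (parse, hops=1).
Iteration 2: edges from {clean,parse} -> (test, hops=2).
Iteration 3: no outgoing edges from {test}; recursion stops.
Total rows emitted: 4.

4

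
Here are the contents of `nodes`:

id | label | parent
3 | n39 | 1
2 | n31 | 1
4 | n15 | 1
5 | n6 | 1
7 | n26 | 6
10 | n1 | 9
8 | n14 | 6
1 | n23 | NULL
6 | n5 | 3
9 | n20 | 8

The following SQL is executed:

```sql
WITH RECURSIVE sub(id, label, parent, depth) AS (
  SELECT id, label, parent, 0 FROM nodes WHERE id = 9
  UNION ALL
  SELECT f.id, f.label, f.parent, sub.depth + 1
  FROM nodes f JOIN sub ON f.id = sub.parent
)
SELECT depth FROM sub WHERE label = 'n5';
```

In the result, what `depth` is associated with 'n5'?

Base: id=9 (n20), parent=8, depth 0.
Iteration 1: join on id=8 -> n14 (id 8, parent=6, depth 1).
Iteration 2: join on id=6 -> n5 (id 6, parent=3, depth 2).
Iteration 3: join on id=3 -> n39 (id 3, parent=1, depth 3).
Iteration 4: join on id=1 -> n23 (id 1, parent=NULL, depth 4).
Iteration 5: parent is NULL; no match; recursion stops.

2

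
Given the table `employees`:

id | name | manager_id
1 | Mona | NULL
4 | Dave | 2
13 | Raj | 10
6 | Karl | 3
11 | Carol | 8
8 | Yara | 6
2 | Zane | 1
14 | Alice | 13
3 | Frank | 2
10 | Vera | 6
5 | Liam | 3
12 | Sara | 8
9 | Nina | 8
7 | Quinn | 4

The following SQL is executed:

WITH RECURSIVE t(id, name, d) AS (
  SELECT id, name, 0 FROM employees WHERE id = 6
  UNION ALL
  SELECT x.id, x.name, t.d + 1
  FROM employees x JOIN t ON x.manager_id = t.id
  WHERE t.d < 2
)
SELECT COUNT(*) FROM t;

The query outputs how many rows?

Base: id=6 (Karl) at d 0.
Iteration 1: rows with manager_id in {6} -> Yara (id 8, d 1), Vera (id 10, d 1).
Iteration 2: rows with manager_id in {8,10} -> Nina (id 9, d 2), Carol (id 11, d 2), Sara (id 12, d 2), Raj (id 13, d 2).
Iteration 3: d < 2 fails for all current rows; recursion stops.
Total rows emitted: 7.

7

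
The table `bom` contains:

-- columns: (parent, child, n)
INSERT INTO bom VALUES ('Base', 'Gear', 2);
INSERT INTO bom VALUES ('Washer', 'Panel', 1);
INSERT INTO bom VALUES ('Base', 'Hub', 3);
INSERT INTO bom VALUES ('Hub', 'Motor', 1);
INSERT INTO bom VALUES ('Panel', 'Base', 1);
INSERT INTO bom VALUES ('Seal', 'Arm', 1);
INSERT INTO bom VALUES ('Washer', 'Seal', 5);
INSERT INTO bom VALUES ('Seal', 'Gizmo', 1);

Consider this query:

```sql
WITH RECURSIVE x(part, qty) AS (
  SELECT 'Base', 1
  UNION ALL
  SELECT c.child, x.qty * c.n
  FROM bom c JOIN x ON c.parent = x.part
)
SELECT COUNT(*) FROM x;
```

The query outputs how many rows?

4

Base: (Base, qty=1).
Iteration 1: components of {Base} -> Gear = 1*2 = 2, Hub = 1*3 = 3.
Iteration 2: components of {Gear,Hub} -> Motor = 3*1 = 3.
Iteration 3: no further components; recursion stops.
Total rows emitted: 4.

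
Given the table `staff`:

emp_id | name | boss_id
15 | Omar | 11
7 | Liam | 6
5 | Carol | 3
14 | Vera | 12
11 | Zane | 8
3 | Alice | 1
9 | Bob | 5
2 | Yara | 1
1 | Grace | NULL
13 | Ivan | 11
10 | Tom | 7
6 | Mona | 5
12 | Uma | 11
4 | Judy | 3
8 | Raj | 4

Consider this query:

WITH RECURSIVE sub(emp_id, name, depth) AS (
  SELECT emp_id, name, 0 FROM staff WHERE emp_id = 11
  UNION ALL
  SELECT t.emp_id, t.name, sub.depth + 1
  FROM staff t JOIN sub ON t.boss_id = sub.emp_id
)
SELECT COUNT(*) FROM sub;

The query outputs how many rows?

5

Base: emp_id=11 (Zane) at depth 0.
Iteration 1: rows with boss_id in {11} -> Uma (id 12, depth 1), Ivan (id 13, depth 1), Omar (id 15, depth 1).
Iteration 2: rows with boss_id in {12,13,15} -> Vera (id 14, depth 2).
Iteration 3: no rows with boss_id in {14}; recursion stops.
Total rows emitted: 5.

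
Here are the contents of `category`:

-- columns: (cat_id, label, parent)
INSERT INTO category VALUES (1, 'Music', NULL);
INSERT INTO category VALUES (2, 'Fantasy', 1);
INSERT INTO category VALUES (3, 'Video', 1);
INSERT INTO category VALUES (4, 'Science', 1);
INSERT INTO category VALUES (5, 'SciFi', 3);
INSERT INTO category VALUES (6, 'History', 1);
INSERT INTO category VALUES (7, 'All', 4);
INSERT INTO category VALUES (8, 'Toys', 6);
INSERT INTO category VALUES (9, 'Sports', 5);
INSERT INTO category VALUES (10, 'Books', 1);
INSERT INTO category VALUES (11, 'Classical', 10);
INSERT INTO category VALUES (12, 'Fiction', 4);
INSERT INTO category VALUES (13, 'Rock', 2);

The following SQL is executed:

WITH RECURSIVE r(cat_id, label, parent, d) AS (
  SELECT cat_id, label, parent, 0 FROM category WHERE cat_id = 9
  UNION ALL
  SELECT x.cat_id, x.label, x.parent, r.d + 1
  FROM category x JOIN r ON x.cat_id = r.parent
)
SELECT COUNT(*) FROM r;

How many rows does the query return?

Base: cat_id=9 (Sports), parent=5, d 0.
Iteration 1: join on cat_id=5 -> SciFi (id 5, parent=3, d 1).
Iteration 2: join on cat_id=3 -> Video (id 3, parent=1, d 2).
Iteration 3: join on cat_id=1 -> Music (id 1, parent=NULL, d 3).
Iteration 4: parent is NULL; no match; recursion stops.
Total rows emitted: 4.

4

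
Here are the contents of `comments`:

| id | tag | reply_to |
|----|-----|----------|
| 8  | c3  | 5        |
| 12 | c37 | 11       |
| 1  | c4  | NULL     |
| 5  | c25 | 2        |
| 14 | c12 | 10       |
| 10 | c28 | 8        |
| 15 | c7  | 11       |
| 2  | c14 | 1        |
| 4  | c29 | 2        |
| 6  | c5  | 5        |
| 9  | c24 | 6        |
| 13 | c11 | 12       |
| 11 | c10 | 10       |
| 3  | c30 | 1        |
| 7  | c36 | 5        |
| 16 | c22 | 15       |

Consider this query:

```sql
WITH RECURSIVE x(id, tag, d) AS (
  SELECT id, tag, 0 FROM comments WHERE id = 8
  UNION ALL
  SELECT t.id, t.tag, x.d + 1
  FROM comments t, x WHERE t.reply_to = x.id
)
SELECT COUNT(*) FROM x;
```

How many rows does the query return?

8

Base: id=8 (c3) at d 0.
Iteration 1: rows with reply_to in {8} -> c28 (id 10, d 1).
Iteration 2: rows with reply_to in {10} -> c10 (id 11, d 2), c12 (id 14, d 2).
Iteration 3: rows with reply_to in {11,14} -> c37 (id 12, d 3), c7 (id 15, d 3).
Iteration 4: rows with reply_to in {12,15} -> c11 (id 13, d 4), c22 (id 16, d 4).
Iteration 5: no rows with reply_to in {13,16}; recursion stops.
Total rows emitted: 8.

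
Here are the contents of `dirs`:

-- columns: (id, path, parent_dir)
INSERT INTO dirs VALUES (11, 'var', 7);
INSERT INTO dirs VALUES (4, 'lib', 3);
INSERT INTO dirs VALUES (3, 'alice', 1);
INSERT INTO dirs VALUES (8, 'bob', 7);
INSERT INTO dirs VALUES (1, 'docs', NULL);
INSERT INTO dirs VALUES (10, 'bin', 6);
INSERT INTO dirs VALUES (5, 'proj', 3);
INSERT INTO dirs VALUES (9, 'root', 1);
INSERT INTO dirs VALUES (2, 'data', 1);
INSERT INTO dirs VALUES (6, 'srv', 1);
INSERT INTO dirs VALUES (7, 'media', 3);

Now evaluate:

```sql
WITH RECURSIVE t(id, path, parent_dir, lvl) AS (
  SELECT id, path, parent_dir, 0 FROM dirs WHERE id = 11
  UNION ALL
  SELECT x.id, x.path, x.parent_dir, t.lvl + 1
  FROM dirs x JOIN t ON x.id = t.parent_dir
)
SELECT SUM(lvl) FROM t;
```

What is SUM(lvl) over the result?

6

Base: id=11 (var), parent_dir=7, lvl 0.
Iteration 1: join on id=7 -> media (id 7, parent_dir=3, lvl 1).
Iteration 2: join on id=3 -> alice (id 3, parent_dir=1, lvl 2).
Iteration 3: join on id=1 -> docs (id 1, parent_dir=NULL, lvl 3).
Iteration 4: parent_dir is NULL; no match; recursion stops.
SUM(lvl) = 0 + 1 + 2 + 3 = 6.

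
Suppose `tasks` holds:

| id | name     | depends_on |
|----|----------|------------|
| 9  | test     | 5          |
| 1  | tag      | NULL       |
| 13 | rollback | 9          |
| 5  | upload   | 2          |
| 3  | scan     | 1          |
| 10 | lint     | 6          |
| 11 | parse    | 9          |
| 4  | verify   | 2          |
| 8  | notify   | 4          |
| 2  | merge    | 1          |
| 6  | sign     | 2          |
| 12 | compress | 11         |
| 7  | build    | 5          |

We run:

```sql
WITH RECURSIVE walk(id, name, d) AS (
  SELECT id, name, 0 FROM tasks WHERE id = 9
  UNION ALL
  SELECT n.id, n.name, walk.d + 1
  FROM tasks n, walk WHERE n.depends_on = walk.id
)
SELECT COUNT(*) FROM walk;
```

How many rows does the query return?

4

Base: id=9 (test) at d 0.
Iteration 1: rows with depends_on in {9} -> parse (id 11, d 1), rollback (id 13, d 1).
Iteration 2: rows with depends_on in {11,13} -> compress (id 12, d 2).
Iteration 3: no rows with depends_on in {12}; recursion stops.
Total rows emitted: 4.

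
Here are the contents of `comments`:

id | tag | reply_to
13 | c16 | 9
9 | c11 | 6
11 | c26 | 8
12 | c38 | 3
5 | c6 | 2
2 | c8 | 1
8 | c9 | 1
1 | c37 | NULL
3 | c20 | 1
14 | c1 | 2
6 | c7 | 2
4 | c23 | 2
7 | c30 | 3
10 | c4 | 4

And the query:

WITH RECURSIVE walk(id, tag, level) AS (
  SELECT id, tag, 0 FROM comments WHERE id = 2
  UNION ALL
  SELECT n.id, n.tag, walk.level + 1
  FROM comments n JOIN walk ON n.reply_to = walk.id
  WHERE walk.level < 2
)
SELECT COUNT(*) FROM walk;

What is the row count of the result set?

Base: id=2 (c8) at level 0.
Iteration 1: rows with reply_to in {2} -> c23 (id 4, level 1), c6 (id 5, level 1), c7 (id 6, level 1), c1 (id 14, level 1).
Iteration 2: rows with reply_to in {4,5,6,14} -> c11 (id 9, level 2), c4 (id 10, level 2).
Iteration 3: level < 2 fails for all current rows; recursion stops.
Total rows emitted: 7.

7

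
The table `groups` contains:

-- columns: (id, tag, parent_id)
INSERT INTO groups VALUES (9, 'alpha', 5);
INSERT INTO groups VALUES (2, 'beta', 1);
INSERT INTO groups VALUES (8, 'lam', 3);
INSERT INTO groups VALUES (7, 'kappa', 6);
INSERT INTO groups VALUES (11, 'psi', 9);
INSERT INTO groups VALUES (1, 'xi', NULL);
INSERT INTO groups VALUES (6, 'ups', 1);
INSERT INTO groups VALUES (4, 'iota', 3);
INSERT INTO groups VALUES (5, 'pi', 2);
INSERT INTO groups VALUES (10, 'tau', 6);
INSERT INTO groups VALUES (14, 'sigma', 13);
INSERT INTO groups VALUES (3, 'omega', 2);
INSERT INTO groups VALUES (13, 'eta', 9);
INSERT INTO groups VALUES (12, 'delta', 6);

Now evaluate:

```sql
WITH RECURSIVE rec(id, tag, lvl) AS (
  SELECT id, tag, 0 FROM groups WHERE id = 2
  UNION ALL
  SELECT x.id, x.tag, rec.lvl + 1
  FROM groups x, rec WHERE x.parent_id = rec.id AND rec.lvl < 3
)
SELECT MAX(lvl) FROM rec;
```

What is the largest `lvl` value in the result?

Base: id=2 (beta) at lvl 0.
Iteration 1: rows with parent_id in {2} -> omega (id 3, lvl 1), pi (id 5, lvl 1).
Iteration 2: rows with parent_id in {3,5} -> iota (id 4, lvl 2), lam (id 8, lvl 2), alpha (id 9, lvl 2).
Iteration 3: rows with parent_id in {4,8,9} -> psi (id 11, lvl 3), eta (id 13, lvl 3).
Iteration 4: lvl < 3 fails for all current rows; recursion stops.
lvl values: 0, 1, 1, 2, 2, 2, 3, 3; the maximum is 3.

3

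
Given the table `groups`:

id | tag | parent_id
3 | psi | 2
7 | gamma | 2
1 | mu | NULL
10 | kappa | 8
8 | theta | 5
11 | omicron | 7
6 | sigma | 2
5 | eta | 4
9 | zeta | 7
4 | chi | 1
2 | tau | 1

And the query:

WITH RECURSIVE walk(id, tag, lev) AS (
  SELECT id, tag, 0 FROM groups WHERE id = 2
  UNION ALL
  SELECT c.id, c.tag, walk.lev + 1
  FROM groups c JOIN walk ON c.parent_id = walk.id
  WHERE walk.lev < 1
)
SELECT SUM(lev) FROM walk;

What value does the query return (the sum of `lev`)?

3

Base: id=2 (tau) at lev 0.
Iteration 1: rows with parent_id in {2} -> psi (id 3, lev 1), sigma (id 6, lev 1), gamma (id 7, lev 1).
Iteration 2: lev < 1 fails for all current rows; recursion stops.
SUM(lev) = 0 + 1 + 1 + 1 = 3.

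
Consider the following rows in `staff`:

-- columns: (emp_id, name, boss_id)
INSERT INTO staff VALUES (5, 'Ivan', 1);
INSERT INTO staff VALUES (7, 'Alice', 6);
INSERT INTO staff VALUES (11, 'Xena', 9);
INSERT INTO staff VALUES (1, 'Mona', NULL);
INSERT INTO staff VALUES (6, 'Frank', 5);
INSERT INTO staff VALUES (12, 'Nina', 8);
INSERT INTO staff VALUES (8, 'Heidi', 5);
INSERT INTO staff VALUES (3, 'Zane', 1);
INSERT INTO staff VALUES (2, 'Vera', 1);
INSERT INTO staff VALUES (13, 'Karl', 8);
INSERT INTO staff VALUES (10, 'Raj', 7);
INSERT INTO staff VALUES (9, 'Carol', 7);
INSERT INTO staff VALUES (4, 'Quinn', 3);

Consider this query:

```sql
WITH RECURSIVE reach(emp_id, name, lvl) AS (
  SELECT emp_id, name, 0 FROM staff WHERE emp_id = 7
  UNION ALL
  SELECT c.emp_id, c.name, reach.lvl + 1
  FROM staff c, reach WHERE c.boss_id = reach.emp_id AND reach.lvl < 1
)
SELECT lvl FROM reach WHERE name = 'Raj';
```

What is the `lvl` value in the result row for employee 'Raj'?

1

Base: emp_id=7 (Alice) at lvl 0.
Iteration 1: rows with boss_id in {7} -> Carol (id 9, lvl 1), Raj (id 10, lvl 1).
Iteration 2: lvl < 1 fails for all current rows; recursion stops.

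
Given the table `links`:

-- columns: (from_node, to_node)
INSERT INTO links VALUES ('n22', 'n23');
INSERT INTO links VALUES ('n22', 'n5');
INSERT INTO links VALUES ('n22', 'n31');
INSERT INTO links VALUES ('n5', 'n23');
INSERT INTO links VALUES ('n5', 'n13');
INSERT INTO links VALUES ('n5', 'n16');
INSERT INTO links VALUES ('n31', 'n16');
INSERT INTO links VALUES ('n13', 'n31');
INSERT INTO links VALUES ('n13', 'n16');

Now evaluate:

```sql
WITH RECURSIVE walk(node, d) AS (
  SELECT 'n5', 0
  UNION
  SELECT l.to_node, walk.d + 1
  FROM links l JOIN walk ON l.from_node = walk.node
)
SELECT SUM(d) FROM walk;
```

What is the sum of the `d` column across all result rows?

Base: (n5, d=0).
Iteration 1: edges from {n5} -> (n13, d=1), (n16, d=1), (n23, d=1).
Iteration 2: edges from {n13,n16,n23} -> (n16, d=2), (n31, d=2).
Iteration 3: edges from {n16,n31} -> (n16, d=3).
Iteration 4: no outgoing edges from {n16}; recursion stops.
SUM(d) = 0 + 1 + 1 + 1 + 2 + 2 + 3 = 10.

10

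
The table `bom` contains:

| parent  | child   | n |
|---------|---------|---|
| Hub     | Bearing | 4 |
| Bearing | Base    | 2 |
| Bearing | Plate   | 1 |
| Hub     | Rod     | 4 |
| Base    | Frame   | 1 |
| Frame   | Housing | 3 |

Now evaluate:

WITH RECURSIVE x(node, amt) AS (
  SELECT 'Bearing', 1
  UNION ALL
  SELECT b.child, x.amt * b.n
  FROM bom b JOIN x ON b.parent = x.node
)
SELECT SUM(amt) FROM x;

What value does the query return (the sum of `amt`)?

12

Base: (Bearing, amt=1).
Iteration 1: components of {Bearing} -> Base = 1*2 = 2, Plate = 1*1 = 1.
Iteration 2: components of {Base,Plate} -> Frame = 2*1 = 2.
Iteration 3: components of {Frame} -> Housing = 2*3 = 6.
Iteration 4: no further components; recursion stops.
SUM(amt) = 1 + 2 + 1 + 2 + 6 = 12.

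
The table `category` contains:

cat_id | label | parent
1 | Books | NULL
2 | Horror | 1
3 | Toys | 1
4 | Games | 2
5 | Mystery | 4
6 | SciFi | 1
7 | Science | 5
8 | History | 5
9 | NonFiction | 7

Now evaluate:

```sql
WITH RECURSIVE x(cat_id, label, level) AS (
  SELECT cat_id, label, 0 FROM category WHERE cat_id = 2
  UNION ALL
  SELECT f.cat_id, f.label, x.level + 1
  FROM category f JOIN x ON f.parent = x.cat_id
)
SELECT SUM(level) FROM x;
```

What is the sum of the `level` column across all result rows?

13

Base: cat_id=2 (Horror) at level 0.
Iteration 1: rows with parent in {2} -> Games (id 4, level 1).
Iteration 2: rows with parent in {4} -> Mystery (id 5, level 2).
Iteration 3: rows with parent in {5} -> Science (id 7, level 3), History (id 8, level 3).
Iteration 4: rows with parent in {7,8} -> NonFiction (id 9, level 4).
Iteration 5: no rows with parent in {9}; recursion stops.
SUM(level) = 0 + 1 + 2 + 3 + 3 + 4 = 13.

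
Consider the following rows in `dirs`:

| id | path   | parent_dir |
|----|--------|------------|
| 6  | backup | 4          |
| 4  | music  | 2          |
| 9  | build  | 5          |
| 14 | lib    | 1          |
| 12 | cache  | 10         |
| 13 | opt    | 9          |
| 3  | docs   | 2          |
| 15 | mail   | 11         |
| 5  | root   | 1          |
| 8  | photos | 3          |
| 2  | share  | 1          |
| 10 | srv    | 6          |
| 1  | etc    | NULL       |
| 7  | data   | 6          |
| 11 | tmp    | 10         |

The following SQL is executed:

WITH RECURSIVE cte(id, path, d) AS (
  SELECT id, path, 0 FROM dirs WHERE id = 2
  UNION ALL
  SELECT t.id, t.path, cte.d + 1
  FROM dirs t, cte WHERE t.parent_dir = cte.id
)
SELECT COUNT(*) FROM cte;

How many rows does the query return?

10

Base: id=2 (share) at d 0.
Iteration 1: rows with parent_dir in {2} -> docs (id 3, d 1), music (id 4, d 1).
Iteration 2: rows with parent_dir in {3,4} -> backup (id 6, d 2), photos (id 8, d 2).
Iteration 3: rows with parent_dir in {6,8} -> data (id 7, d 3), srv (id 10, d 3).
Iteration 4: rows with parent_dir in {7,10} -> tmp (id 11, d 4), cache (id 12, d 4).
Iteration 5: rows with parent_dir in {11,12} -> mail (id 15, d 5).
Iteration 6: no rows with parent_dir in {15}; recursion stops.
Total rows emitted: 10.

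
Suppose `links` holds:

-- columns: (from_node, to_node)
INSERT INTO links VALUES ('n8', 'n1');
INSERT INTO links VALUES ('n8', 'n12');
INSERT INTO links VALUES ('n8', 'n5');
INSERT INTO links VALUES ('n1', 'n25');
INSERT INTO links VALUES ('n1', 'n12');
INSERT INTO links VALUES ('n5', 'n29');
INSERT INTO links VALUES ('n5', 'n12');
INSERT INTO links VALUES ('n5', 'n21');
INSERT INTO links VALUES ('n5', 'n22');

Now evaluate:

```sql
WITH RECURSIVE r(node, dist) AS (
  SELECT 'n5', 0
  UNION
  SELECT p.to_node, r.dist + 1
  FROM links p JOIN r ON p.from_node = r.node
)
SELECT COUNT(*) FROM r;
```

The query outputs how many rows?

Base: (n5, dist=0).
Iteration 1: edges from {n5} -> (n12, dist=1), (n21, dist=1), (n22, dist=1), (n29, dist=1).
Iteration 2: no outgoing edges from {n12,n21,n22,n29}; recursion stops.
Total rows emitted: 5.

5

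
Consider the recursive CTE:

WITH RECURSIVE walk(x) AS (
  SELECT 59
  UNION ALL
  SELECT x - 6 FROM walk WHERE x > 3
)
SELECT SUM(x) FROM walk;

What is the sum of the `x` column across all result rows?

Base: x=59.
Iteration 1: 59 > 3 holds -> x = 59 - 6 = 53.
Iteration 2: 53 > 3 holds -> x = 53 - 6 = 47.
Iteration 3: 47 > 3 holds -> x = 47 - 6 = 41.
Iteration 4: 41 > 3 holds -> x = 41 - 6 = 35.
Iteration 5: 35 > 3 holds -> x = 35 - 6 = 29.
Iteration 6: 29 > 3 holds -> x = 29 - 6 = 23.
Iteration 7: 23 > 3 holds -> x = 23 - 6 = 17.
Iteration 8: 17 > 3 holds -> x = 17 - 6 = 11.
Iteration 9: 11 > 3 holds -> x = 11 - 6 = 5.
Iteration 10: 5 > 3 holds -> x = 5 - 6 = -1.
Iteration 11: -1 > 3 fails; recursion stops.
SUM(x) = 59 + 53 + 47 + 41 + 35 + 29 + 23 + 17 + 11 + 5 + -1 = 319.

319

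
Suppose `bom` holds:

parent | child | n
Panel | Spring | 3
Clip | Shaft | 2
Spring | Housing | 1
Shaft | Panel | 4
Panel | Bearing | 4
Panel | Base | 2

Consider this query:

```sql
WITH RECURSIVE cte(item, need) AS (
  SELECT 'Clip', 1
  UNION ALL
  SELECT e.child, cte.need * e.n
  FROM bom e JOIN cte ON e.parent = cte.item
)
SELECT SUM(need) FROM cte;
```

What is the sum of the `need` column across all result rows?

107

Base: (Clip, need=1).
Iteration 1: components of {Clip} -> Shaft = 1*2 = 2.
Iteration 2: components of {Shaft} -> Panel = 2*4 = 8.
Iteration 3: components of {Panel} -> Base = 8*2 = 16, Bearing = 8*4 = 32, Spring = 8*3 = 24.
Iteration 4: components of {Base,Bearing,Spring} -> Housing = 24*1 = 24.
Iteration 5: no further components; recursion stops.
SUM(need) = 1 + 2 + 8 + 16 + 32 + 24 + 24 = 107.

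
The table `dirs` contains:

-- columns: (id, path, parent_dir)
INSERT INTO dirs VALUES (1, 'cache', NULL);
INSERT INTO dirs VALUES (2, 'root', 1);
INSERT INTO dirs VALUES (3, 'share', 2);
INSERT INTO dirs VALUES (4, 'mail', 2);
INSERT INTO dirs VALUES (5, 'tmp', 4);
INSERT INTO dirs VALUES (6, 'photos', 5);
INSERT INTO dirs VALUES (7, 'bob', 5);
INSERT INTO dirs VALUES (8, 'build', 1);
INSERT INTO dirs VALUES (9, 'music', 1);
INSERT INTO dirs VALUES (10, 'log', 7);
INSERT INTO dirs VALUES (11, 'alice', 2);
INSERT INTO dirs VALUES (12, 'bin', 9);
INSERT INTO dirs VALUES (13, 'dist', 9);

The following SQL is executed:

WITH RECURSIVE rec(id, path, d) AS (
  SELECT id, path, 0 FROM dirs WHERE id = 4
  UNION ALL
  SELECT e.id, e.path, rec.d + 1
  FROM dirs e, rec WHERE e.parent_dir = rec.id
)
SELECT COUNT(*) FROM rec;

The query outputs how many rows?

5

Base: id=4 (mail) at d 0.
Iteration 1: rows with parent_dir in {4} -> tmp (id 5, d 1).
Iteration 2: rows with parent_dir in {5} -> photos (id 6, d 2), bob (id 7, d 2).
Iteration 3: rows with parent_dir in {6,7} -> log (id 10, d 3).
Iteration 4: no rows with parent_dir in {10}; recursion stops.
Total rows emitted: 5.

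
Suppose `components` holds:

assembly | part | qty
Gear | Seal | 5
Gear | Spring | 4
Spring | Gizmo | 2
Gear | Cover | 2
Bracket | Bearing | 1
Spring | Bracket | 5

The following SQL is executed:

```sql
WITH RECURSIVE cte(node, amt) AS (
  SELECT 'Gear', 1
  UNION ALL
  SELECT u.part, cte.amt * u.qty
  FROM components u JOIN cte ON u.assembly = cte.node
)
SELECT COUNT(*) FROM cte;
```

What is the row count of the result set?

Base: (Gear, amt=1).
Iteration 1: components of {Gear} -> Cover = 1*2 = 2, Seal = 1*5 = 5, Spring = 1*4 = 4.
Iteration 2: components of {Cover,Seal,Spring} -> Bracket = 4*5 = 20, Gizmo = 4*2 = 8.
Iteration 3: components of {Bracket,Gizmo} -> Bearing = 20*1 = 20.
Iteration 4: no further components; recursion stops.
Total rows emitted: 7.

7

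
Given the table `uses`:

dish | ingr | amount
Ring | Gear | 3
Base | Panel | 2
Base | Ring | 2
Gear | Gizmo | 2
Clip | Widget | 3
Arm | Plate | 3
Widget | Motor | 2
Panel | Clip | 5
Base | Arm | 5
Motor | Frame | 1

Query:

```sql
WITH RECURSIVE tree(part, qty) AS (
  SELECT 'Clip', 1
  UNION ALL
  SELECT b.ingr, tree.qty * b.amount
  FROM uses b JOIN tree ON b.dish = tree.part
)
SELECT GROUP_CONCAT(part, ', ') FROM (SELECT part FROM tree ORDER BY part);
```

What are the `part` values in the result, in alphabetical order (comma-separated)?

Clip, Frame, Motor, Widget

Base: (Clip, qty=1).
Iteration 1: components of {Clip} -> Widget = 1*3 = 3.
Iteration 2: components of {Widget} -> Motor = 3*2 = 6.
Iteration 3: components of {Motor} -> Frame = 6*1 = 6.
Iteration 4: no further components; recursion stops.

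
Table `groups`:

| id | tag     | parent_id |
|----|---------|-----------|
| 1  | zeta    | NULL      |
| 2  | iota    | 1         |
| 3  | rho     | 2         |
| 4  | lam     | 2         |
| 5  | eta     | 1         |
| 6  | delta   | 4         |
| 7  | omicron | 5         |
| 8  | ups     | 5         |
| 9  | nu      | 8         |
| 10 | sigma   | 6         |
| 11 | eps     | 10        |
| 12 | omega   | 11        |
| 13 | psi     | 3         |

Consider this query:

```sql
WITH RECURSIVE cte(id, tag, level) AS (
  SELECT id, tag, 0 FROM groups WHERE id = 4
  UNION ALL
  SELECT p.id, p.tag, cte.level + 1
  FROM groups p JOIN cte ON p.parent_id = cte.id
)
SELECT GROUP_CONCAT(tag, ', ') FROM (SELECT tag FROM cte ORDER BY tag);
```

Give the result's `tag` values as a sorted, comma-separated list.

delta, eps, lam, omega, sigma

Base: id=4 (lam) at level 0.
Iteration 1: rows with parent_id in {4} -> delta (id 6, level 1).
Iteration 2: rows with parent_id in {6} -> sigma (id 10, level 2).
Iteration 3: rows with parent_id in {10} -> eps (id 11, level 3).
Iteration 4: rows with parent_id in {11} -> omega (id 12, level 4).
Iteration 5: no rows with parent_id in {12}; recursion stops.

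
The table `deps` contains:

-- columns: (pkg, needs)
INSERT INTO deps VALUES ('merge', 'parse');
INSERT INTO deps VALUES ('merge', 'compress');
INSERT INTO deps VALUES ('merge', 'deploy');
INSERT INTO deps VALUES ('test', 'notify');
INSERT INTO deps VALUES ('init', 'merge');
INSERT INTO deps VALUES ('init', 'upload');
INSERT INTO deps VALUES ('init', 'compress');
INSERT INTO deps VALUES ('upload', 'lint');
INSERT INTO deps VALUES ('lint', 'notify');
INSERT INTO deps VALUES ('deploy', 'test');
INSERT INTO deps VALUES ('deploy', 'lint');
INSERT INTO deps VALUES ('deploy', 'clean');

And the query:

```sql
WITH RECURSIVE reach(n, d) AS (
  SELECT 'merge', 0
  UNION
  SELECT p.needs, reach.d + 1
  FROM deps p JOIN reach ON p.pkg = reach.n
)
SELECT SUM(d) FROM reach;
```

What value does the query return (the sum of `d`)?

Base: (merge, d=0).
Iteration 1: edges from {merge} -> (compress, d=1), (deploy, d=1), (parse, d=1).
Iteration 2: edges from {compress,deploy,parse} -> (clean, d=2), (lint, d=2), (test, d=2).
Iteration 3: edges from {clean,lint,test} -> (notify, d=3). [UNION drops 1 duplicate row(s)]
Iteration 4: no outgoing edges from {notify}; recursion stops.
SUM(d) = 0 + 1 + 1 + 1 + 2 + 2 + 2 + 3 = 12.

12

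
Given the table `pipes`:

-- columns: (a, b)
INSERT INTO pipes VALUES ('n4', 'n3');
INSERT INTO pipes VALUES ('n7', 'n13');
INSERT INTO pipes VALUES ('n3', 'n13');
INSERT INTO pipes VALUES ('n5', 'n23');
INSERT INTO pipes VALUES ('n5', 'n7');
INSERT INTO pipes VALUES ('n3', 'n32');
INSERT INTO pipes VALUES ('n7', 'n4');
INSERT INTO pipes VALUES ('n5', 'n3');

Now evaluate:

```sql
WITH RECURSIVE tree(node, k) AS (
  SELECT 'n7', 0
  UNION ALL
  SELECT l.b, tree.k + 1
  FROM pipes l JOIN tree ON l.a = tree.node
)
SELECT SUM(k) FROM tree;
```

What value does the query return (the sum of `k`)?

10

Base: (n7, k=0).
Iteration 1: edges from {n7} -> (n13, k=1), (n4, k=1).
Iteration 2: edges from {n13,n4} -> (n3, k=2).
Iteration 3: edges from {n3} -> (n13, k=3), (n32, k=3).
Iteration 4: no outgoing edges from {n13,n32}; recursion stops.
SUM(k) = 0 + 1 + 1 + 2 + 3 + 3 = 10.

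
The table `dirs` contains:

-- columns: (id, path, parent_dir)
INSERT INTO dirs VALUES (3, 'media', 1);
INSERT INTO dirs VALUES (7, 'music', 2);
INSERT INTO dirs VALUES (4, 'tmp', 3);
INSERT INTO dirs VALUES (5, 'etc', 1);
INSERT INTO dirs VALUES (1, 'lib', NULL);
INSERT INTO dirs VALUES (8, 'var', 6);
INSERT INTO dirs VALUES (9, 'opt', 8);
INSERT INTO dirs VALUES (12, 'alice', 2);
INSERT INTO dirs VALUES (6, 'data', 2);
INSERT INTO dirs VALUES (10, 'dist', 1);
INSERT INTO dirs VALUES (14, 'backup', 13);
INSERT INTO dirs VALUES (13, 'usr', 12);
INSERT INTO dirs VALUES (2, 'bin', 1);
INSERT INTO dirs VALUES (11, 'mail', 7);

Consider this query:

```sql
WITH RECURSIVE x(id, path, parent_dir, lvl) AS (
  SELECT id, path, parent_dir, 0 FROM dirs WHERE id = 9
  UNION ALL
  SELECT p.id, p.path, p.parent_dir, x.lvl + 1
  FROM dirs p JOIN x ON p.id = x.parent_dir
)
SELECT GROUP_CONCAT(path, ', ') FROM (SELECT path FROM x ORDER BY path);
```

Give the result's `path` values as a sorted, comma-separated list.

bin, data, lib, opt, var

Base: id=9 (opt), parent_dir=8, lvl 0.
Iteration 1: join on id=8 -> var (id 8, parent_dir=6, lvl 1).
Iteration 2: join on id=6 -> data (id 6, parent_dir=2, lvl 2).
Iteration 3: join on id=2 -> bin (id 2, parent_dir=1, lvl 3).
Iteration 4: join on id=1 -> lib (id 1, parent_dir=NULL, lvl 4).
Iteration 5: parent_dir is NULL; no match; recursion stops.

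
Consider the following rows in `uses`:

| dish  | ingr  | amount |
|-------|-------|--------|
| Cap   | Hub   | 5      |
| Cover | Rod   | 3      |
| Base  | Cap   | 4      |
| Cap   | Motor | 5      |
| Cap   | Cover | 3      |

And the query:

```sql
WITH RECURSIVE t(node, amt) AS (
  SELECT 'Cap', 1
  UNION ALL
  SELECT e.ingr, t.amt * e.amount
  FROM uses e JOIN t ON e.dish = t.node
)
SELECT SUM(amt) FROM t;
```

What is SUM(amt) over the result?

23

Base: (Cap, amt=1).
Iteration 1: components of {Cap} -> Cover = 1*3 = 3, Hub = 1*5 = 5, Motor = 1*5 = 5.
Iteration 2: components of {Cover,Hub,Motor} -> Rod = 3*3 = 9.
Iteration 3: no further components; recursion stops.
SUM(amt) = 1 + 5 + 3 + 5 + 9 = 23.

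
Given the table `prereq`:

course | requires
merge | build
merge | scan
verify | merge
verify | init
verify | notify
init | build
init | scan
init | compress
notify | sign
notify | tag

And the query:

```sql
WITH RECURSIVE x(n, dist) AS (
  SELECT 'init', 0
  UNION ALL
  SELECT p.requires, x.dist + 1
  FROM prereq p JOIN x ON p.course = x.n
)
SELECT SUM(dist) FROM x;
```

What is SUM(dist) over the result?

Base: (init, dist=0).
Iteration 1: edges from {init} -> (build, dist=1), (compress, dist=1), (scan, dist=1).
Iteration 2: no outgoing edges from {build,compress,scan}; recursion stops.
SUM(dist) = 0 + 1 + 1 + 1 = 3.

3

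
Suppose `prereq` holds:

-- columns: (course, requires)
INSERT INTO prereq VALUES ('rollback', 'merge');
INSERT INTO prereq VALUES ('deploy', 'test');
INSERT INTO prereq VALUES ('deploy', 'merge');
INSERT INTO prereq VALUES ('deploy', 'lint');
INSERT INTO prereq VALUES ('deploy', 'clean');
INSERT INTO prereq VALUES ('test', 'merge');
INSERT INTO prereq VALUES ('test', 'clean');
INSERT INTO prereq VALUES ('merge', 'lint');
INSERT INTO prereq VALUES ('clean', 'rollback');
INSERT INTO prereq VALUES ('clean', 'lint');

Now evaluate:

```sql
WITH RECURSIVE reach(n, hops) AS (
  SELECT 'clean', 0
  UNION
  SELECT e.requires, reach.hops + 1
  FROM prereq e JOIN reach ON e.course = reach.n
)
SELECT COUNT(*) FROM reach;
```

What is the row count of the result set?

Base: (clean, hops=0).
Iteration 1: edges from {clean} -> (lint, hops=1), (rollback, hops=1).
Iteration 2: edges from {lint,rollback} -> (merge, hops=2).
Iteration 3: edges from {merge} -> (lint, hops=3).
Iteration 4: no outgoing edges from {lint}; recursion stops.
Total rows emitted: 5.

5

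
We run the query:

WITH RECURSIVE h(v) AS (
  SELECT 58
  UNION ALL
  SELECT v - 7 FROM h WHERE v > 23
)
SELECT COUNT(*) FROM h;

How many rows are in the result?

Base: v=58.
Iteration 1: 58 > 23 holds -> v = 58 - 7 = 51.
Iteration 2: 51 > 23 holds -> v = 51 - 7 = 44.
Iteration 3: 44 > 23 holds -> v = 44 - 7 = 37.
Iteration 4: 37 > 23 holds -> v = 37 - 7 = 30.
Iteration 5: 30 > 23 holds -> v = 30 - 7 = 23.
Iteration 6: 23 > 23 fails; recursion stops.
Total rows emitted: 6.

6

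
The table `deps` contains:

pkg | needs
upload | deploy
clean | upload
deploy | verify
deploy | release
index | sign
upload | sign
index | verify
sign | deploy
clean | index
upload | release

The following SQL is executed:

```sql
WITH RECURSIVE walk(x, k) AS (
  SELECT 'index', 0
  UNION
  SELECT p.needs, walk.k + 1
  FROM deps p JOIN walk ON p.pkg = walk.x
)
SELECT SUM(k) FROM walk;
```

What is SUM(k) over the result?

Base: (index, k=0).
Iteration 1: edges from {index} -> (sign, k=1), (verify, k=1).
Iteration 2: edges from {sign,verify} -> (deploy, k=2).
Iteration 3: edges from {deploy} -> (release, k=3), (verify, k=3).
Iteration 4: no outgoing edges from {release,verify}; recursion stops.
SUM(k) = 0 + 1 + 1 + 2 + 3 + 3 = 10.

10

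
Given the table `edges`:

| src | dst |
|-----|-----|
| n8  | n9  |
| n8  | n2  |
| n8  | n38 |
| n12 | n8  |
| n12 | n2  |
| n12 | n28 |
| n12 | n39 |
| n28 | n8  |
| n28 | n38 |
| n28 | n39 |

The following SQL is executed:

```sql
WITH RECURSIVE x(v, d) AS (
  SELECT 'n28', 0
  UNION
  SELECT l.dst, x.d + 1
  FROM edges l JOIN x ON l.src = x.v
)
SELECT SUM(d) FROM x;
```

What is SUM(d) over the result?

Base: (n28, d=0).
Iteration 1: edges from {n28} -> (n38, d=1), (n39, d=1), (n8, d=1).
Iteration 2: edges from {n38,n39,n8} -> (n2, d=2), (n38, d=2), (n9, d=2).
Iteration 3: no outgoing edges from {n2,n38,n9}; recursion stops.
SUM(d) = 0 + 1 + 1 + 1 + 2 + 2 + 2 = 9.

9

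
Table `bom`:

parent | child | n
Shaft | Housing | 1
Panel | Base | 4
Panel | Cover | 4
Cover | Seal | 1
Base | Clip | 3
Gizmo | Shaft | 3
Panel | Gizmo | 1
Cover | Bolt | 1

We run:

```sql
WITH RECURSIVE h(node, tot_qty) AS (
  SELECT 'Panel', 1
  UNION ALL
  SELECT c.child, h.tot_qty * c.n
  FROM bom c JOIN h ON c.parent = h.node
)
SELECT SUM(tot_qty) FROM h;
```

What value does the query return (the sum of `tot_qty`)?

Base: (Panel, tot_qty=1).
Iteration 1: components of {Panel} -> Base = 1*4 = 4, Cover = 1*4 = 4, Gizmo = 1*1 = 1.
Iteration 2: components of {Base,Cover,Gizmo} -> Bolt = 4*1 = 4, Clip = 4*3 = 12, Seal = 4*1 = 4, Shaft = 1*3 = 3.
Iteration 3: components of {Bolt,Clip,Seal,Shaft} -> Housing = 3*1 = 3.
Iteration 4: no further components; recursion stops.
SUM(tot_qty) = 1 + 4 + 1 + 4 + 4 + 4 + 3 + 12 + 3 = 36.

36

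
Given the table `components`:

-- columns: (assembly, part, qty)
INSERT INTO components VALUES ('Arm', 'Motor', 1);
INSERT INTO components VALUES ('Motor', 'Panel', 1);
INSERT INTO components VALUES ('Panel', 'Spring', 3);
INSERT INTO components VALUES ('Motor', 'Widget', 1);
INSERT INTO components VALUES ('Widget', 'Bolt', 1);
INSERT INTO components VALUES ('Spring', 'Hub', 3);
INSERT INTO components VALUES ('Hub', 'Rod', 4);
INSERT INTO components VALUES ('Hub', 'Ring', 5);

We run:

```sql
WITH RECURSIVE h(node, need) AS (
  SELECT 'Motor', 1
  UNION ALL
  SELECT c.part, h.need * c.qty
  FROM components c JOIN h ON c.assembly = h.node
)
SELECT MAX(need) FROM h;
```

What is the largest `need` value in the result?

45

Base: (Motor, need=1).
Iteration 1: components of {Motor} -> Panel = 1*1 = 1, Widget = 1*1 = 1.
Iteration 2: components of {Panel,Widget} -> Bolt = 1*1 = 1, Spring = 1*3 = 3.
Iteration 3: components of {Bolt,Spring} -> Hub = 3*3 = 9.
Iteration 4: components of {Hub} -> Ring = 9*5 = 45, Rod = 9*4 = 36.
Iteration 5: no further components; recursion stops.
need values: 1, 1, 1, 3, 1, 9, 36, 45; the maximum is 45.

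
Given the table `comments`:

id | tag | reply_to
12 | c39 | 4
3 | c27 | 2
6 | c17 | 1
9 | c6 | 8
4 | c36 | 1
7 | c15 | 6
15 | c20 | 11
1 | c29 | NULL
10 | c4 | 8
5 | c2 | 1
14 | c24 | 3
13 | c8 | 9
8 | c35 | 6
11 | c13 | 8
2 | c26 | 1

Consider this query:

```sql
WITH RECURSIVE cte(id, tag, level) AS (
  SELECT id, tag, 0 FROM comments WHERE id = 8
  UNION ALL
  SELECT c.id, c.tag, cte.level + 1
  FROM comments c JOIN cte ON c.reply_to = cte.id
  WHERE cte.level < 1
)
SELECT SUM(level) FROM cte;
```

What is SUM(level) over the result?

3

Base: id=8 (c35) at level 0.
Iteration 1: rows with reply_to in {8} -> c6 (id 9, level 1), c4 (id 10, level 1), c13 (id 11, level 1).
Iteration 2: level < 1 fails for all current rows; recursion stops.
SUM(level) = 0 + 1 + 1 + 1 = 3.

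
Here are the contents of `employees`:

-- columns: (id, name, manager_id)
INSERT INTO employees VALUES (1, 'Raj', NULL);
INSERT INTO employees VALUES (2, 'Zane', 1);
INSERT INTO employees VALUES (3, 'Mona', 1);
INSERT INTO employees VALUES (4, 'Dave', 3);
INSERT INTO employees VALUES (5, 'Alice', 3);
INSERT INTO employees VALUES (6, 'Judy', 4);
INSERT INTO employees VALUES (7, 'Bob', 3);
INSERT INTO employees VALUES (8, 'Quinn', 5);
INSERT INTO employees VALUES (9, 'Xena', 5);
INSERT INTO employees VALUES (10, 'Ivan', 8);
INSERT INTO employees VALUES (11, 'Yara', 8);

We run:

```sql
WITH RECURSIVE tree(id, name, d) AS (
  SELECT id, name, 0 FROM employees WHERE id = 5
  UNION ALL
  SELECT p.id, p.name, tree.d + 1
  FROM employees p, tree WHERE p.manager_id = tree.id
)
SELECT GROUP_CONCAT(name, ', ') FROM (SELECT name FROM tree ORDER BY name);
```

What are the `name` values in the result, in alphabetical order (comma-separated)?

Alice, Ivan, Quinn, Xena, Yara

Base: id=5 (Alice) at d 0.
Iteration 1: rows with manager_id in {5} -> Quinn (id 8, d 1), Xena (id 9, d 1).
Iteration 2: rows with manager_id in {8,9} -> Ivan (id 10, d 2), Yara (id 11, d 2).
Iteration 3: no rows with manager_id in {10,11}; recursion stops.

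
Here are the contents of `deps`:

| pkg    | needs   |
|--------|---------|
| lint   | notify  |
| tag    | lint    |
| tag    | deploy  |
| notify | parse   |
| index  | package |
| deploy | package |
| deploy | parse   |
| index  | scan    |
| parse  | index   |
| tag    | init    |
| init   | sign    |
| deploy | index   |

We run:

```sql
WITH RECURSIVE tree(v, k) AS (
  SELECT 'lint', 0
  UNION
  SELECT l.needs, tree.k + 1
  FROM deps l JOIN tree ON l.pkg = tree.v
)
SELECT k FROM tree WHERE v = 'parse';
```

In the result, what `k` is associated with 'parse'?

2

Base: (lint, k=0).
Iteration 1: edges from {lint} -> (notify, k=1).
Iteration 2: edges from {notify} -> (parse, k=2).
Iteration 3: edges from {parse} -> (index, k=3).
Iteration 4: edges from {index} -> (package, k=4), (scan, k=4).
Iteration 5: no outgoing edges from {package,scan}; recursion stops.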